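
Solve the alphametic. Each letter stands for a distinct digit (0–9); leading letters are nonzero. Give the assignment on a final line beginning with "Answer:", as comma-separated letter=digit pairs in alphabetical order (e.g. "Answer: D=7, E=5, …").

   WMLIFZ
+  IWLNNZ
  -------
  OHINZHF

Step 1. [O] O is the leading digit of a 7-digit sum of two 6-digit numbers; the final carry is exactly 1, so O=1.
Step 2. [col 1: Z + Z ≡ F (mod 10)] several values work for Z in column 1 (Z + Z ≡ F (mod 10), carry-in 0); try Z=2, so Z=2.
Step 3. [col 1: Z + Z ≡ F (mod 10)] from column 1 (Z=2, carry-in 0, digits 1,2 already taken and all letters distinct): F must equal 4. So F=4.
Step 4. [col 2: F + N ≡ H (mod 10)] column 2 (F + N ≡ H (mod 10), carry-in 0) doesn't pin N yet; pick N=3 and continue ⇒ N=3.
Step 5. [col 2: F + N ≡ H (mod 10)] in column 2 we have F+N≡H with carry-in 0; given F=4, N=3 and digits 1,2,3,4 already taken and all letters distinct, that pins H to 7 ⇒ H=7.
Step 6. [col 3: I + N ≡ Z (mod 10)] from column 3 (N=3, Z=2, carry-in 0, digits 1,2,3,4,7 already taken and all letters distinct): I must equal 9 ⇒ I=9.
Step 7. [col 4: L + L ≡ N (mod 10)] from column 4 (N=3, carry-in 1, digits 1,2,3,4,7,9 already taken and all letters distinct): L must equal 6, so L=6.
Step 8. [col 5: M + W ≡ I (mod 10)] several values work for M in column 5 (M + W ≡ I (mod 10), carry-in 1); try M=0 ⇒ M=0.
Step 9. [col 5: M + W ≡ I (mod 10)] column 5: given M=0, I=9, carry-in 1, and digits 0,1,2,3,4,6,7,9 already taken and all letters distinct, M+W≡I (mod 10) forces W=8. So W=8.

Answer: F=4, H=7, I=9, L=6, M=0, N=3, O=1, W=8, Z=2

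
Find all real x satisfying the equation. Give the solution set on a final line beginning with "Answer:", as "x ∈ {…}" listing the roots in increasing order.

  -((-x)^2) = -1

Step 1. [-((-x)^2) = -1] LHS negated; negate both sides, so neg: (-x)^2 = 1.
Step 2. [(-x)^2 = 1] LHS squared, RHS 1 ≥ 0: apply √ (±), so sqrt: -x = 1 or -1.
Step 3. [-x = 1 or -1] flip signs both sides ⇒ neg: x = -1 or 1.

Answer: x ∈ {-1, 1}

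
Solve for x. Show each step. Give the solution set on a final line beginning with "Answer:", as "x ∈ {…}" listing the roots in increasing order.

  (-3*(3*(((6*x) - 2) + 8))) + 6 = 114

Step 1. [(-3*(3*(((6*x) - 2) + 8))) + 6 = 114] +6 is outermost — subtract 6 both sides ⇒ sub: -3*(3*(((6*x) - 2) + 8)) = 108.
Step 2. [-3*(3*(((6*x) - 2) + 8)) = 108] -3 out front; divide by -3. So div: 3*(((6*x) - 2) + 8) = -36.
Step 3. [3*(((6*x) - 2) + 8) = -36] 3·(inner) — divide through by 3, so div: ((6*x) - 2) + 8 = -12.
Step 4. [((6*x) - 2) + 8 = -12] subtract 8: x sits inside (… + 8) ⇒ sub: (6*x) - 2 = -20.
Step 5. [(6*x) - 2 = -20] peel the -2: add 2 from each side, so sub: 6*x = -18.
Step 6. [6*x = -18] LHS = 6·(…); ÷6 both sides. So div: x = -3.

Answer: x ∈ {-3}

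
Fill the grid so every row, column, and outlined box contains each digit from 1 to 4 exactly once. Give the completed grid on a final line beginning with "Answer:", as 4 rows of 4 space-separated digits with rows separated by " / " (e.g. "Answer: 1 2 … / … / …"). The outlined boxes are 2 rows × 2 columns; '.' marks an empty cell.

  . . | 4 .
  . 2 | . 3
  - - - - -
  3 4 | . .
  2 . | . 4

Step 1. [r2c3∈{1}] nothing but 1 survives at r2c3 ⇒ r2c3=1.
Step 2. [r3c3∈{2}] r3c3's peers cover all but 2. So r3c3=2.
Step 3. [r1c1∈{1}] nothing but 1 survives at r1c1. So r1c1=1.
Step 4. [r4c2∈{1}] r4c2 is down to just 1. So r4c2=1.
Step 5. [r3c4∈{1}] r3c4 has the single candidate 1 ⇒ r3c4=1.
Step 6. [r1c2∈{3}] nothing but 3 survives at r1c2 ⇒ r1c2=3.
Step 7. [r4c3∈{3}] r4c3 has the single candidate 3 ⇒ r4c3=3.
Step 8. [r1c4∈{2}] r1c4's peers cover all but 2. So r1c4=2.
Step 9. [r2c1∈{4}] only 4 remains possible at r2c1. So r2c1=4.

Answer: 1 3 4 2 / 4 2 1 3 / 3 4 2 1 / 2 1 3 4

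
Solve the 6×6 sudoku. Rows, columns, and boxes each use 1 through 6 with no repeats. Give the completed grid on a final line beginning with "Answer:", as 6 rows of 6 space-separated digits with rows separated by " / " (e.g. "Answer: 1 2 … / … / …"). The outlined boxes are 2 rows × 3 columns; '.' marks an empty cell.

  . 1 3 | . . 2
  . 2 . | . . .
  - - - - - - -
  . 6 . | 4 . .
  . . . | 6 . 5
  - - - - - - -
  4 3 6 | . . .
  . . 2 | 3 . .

Step 1. [r5c6∈{1}] r5c6's peers cover all but 1 ⇒ r5c6=1.
Step 2. [r1c4∈{5}] r1c4's peers cover all but 5 ⇒ r1c4=5.
Step 3. [r2c3∈{4,5}] box 1 places 4 nowhere but r2c3 ⇒ r2c3=4.
Step 4. [r3c6∈{3}] nothing but 3 survives at r3c6. So r3c6=3.
Step 5. [r4c3∈{1}] r4c3 has the single candidate 1. So r4c3=1.
Step 6. [r2c6∈{6}] r2c6's peers cover all but 6 ⇒ r2c6=6.
Step 7. [r4c5∈{2}] nothing but 2 survives at r4c5 ⇒ r4c5=2.
Step 8. [r6c5∈{4,5,6}] in row 6, 6 fits only at r6c5. So r6c5=6.
Step 9. [r2c1∈{5}] r2c1 has the single candidate 5, so r2c1=5.
Step 10. [r2c4∈{1}] only 1 remains possible at r2c4 ⇒ r2c4=1.
Step 11. [r3c1∈{2}] nothing but 2 survives at r3c1 ⇒ r3c1=2.
Step 12. [r5c4∈{2}] r5c4 has the single candidate 2 ⇒ r5c4=2.
Step 13. [r2c5∈{3}] r2c5 is down to just 3. So r2c5=3.
Step 14. [r5c5∈{5}] only 5 remains possible at r5c5 ⇒ r5c5=5.
Step 15. [r1c5∈{4}] only 4 remains possible at r1c5, so r1c5=4.
Step 16. [r4c1∈{3}] r4c1 is down to just 3, so r4c1=3.
Step 17. [r3c3∈{5}] r3c3's peers cover all but 5, so r3c3=5.
Step 18. [r6c6∈{4}] r6c6 is down to just 4. So r6c6=4.
Step 19. [r3c5∈{1}] only 1 remains possible at r3c5 ⇒ r3c5=1.
Step 20. [r6c1∈{1}] nothing but 1 survives at r6c1. So r6c1=1.
Step 21. [r4c2∈{4}] r4c2 has the single candidate 4 ⇒ r4c2=4.
Step 22. [r1c1∈{6}] r1c1's peers cover all but 6. So r1c1=6.
Step 23. [r6c2∈{5}] r6c2 has the single candidate 5 ⇒ r6c2=5.

Answer: 6 1 3 5 4 2 / 5 2 4 1 3 6 / 2 6 5 4 1 3 / 3 4 1 6 2 5 / 4 3 6 2 5 1 / 1 5 2 3 6 4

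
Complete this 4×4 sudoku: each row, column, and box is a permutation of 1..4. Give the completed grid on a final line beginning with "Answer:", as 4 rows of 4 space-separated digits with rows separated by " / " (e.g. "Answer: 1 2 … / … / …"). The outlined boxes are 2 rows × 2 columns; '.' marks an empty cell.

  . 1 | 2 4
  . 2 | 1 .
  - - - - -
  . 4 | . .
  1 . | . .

Step 1. [r3c3∈{3}] r3c3 has the single candidate 3, so r3c3=3.
Step 2. [r3c1∈{2}] r3c1 has the single candidate 2, so r3c1=2.
Step 3. [r2c4∈{3}] r2c4 has the single candidate 3 ⇒ r2c4=3.
Step 4. [r4c2∈{3}] r4c2's peers cover all but 3, so r4c2=3.
Step 5. [r1c1∈{3}] r1c1's peers cover all but 3 ⇒ r1c1=3.
Step 6. [r4c4∈{2}] nothing but 2 survives at r4c4. So r4c4=2.
Step 7. [r2c1∈{4}] only 4 remains possible at r2c1, so r2c1=4.
Step 8. [r3c4∈{1}] nothing but 1 survives at r3c4 ⇒ r3c4=1.
Step 9. [r4c3∈{4}] r4c3 is down to just 4, so r4c3=4.

Answer: 3 1 2 4 / 4 2 1 3 / 2 4 3 1 / 1 3 4 2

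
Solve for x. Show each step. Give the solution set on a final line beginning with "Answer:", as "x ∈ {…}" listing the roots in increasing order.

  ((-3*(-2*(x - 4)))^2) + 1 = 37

Step 1. [((-3*(-2*(x - 4)))^2) + 1 = 37] subtract 1: x sits inside (… + 1) ⇒ sub: (-3*(-2*(x - 4)))^2 = 36.
Step 2. [(-3*(-2*(x - 4)))^2 = 36] 36 ≥ 0, LHS is (·)² — take ±√, so sqrt: -3*(-2*(x - 4)) = 6 or -6.
Step 3. [-3*(-2*(x - 4)) = 6 or -6] -3 out front; divide by -3 ⇒ div: -2*(x - 4) = -2 or 2.
Step 4. [-2*(x - 4) = -2 or 2] -2 out front; divide by -2. So div: x - 4 = 1 or -1.
Step 5. [x - 4 = 1 or -1] -4 is outermost — add 4 both sides, so sub: x = 5 or 3.

Answer: x ∈ {3, 5}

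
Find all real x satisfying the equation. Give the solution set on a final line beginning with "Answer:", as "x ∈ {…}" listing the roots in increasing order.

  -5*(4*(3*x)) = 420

Step 1. [-5*(4*(3*x)) = 420] LHS = -5·(…); ÷-5 both sides ⇒ div: 4*(3*x) = -84.
Step 2. [4*(3*x) = -84] LHS = 4·(…); ÷4 both sides. So div: 3*x = -21.
Step 3. [3*x = -21] 3 out front; divide by 3. So div: x = -7.

Answer: x ∈ {-7}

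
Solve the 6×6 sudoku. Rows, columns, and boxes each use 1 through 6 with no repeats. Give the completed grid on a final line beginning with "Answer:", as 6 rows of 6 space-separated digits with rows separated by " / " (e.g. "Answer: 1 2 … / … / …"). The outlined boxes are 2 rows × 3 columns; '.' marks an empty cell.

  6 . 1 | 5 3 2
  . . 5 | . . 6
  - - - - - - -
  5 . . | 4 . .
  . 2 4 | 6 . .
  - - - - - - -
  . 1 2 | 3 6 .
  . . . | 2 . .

Step 1. [r6c2∈{3,4,5,6}] 5 has one home in col 2: r6c2, so r6c2=5.
Step 2. [r2c5∈{1,4}] in box 2, 4 fits only at r2c5 ⇒ r2c5=4.
Step 3. [r6c5∈{1}] only 1 remains possible at r6c5, so r6c5=1.
Step 4. [r2c2∈{3}] nothing but 3 survives at r2c2. So r2c2=3.
Step 5. [r5c1∈{4}] nothing but 4 survives at r5c1. So r5c1=4.
Step 6. [r6c1∈{3}] only 3 remains possible at r6c1 ⇒ r6c1=3.
Step 7. [r4c6∈{1,3,5}] across row 4, 3 lands solely at r4c6, so r4c6=3.
Step 8. [r6c3∈{6}] r6c3 has the single candidate 6 ⇒ r6c3=6.
Step 9. [r5c6∈{5}] nothing but 5 survives at r5c6, so r5c6=5.
Step 10. [r4c5∈{5}] r4c5's peers cover all but 5. So r4c5=5.
Step 11. [r3c5∈{2}] nothing but 2 survives at r3c5 ⇒ r3c5=2.
Step 12. [r1c2∈{4}] only 4 remains possible at r1c2. So r1c2=4.
Step 13. [r2c1∈{2}] r2c1's peers cover all but 2. So r2c1=2.
Step 14. [r3c6∈{1}] r3c6 has the single candidate 1, so r3c6=1.
Step 15. [r2c4∈{1}] r2c4 has the single candidate 1. So r2c4=1.
Step 16. [r3c2∈{6}] r3c2 has the single candidate 6 ⇒ r3c2=6.
Step 17. [r4c1∈{1}] only 1 remains possible at r4c1, so r4c1=1.
Step 18. [r3c3∈{3}] r3c3 has the single candidate 3 ⇒ r3c3=3.
Step 19. [r6c6∈{4}] r6c6's peers cover all but 4. So r6c6=4.

Answer: 6 4 1 5 3 2 / 2 3 5 1 4 6 / 5 6 3 4 2 1 / 1 2 4 6 5 3 / 4 1 2 3 6 5 / 3 5 6 2 1 4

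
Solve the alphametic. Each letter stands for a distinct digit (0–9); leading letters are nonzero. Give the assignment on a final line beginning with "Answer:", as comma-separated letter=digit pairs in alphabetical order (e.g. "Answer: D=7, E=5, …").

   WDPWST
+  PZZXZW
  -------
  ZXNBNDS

Step 1. [Z] Z is the leading digit of a 7-digit sum of two 6-digit numbers; the final carry is exactly 1, so Z=1.
Step 2. [col 1: T + W ≡ S (mod 10)] column 1 (T + W ≡ S (mod 10), carry-in 0) doesn't pin T yet; pick T=3 and continue. So T=3.
Step 3. [col 1: T + W ≡ S (mod 10)] no forcing yet in column 1 (carry-in 0); S=2 is free and consistent — try it, so S=2.
Step 4. [col 1: T + W ≡ S (mod 10)] column 1: given T=3, S=2, carry-in 0, and digits 1,2,3 already taken and all letters distinct, T+W≡S (mod 10) forces W=9. So W=9.
Step 5. [col 2: S + Z ≡ D (mod 10)] in column 2 we have S+Z≡D with carry-in 1; given S=2, Z=1 and digits 1,2,3,9 already taken and all letters distinct, that pins D to 4. So D=4.
Step 6. [col 3: W + X ≡ N (mod 10)] several values work for N in column 3 (W + X ≡ N (mod 10), carry-in 0); try N=6, so N=6.
Step 7. [col 3: W + X ≡ N (mod 10)] from column 3 (W=9, N=6, carry-in 0, digits 1,2,3,4,6,9 already taken and all letters distinct): X must equal 7. So X=7.
Step 8. [col 4: P + Z ≡ B (mod 10)] column 4: given Z=1, carry-in 1, and digits 1,2,3,4,6,7,9 already taken and all letters distinct, P+Z≡B (mod 10) forces B=0. So B=0.
Step 9. [col 4: P + Z ≡ B (mod 10)] column 4: given Z=1, B=0, carry-in 1, and digits 0,1,2,3,4,6,7,9 already taken and all letters distinct, P+Z≡B (mod 10) forces P=8 ⇒ P=8.

Answer: B=0, D=4, N=6, P=8, S=2, T=3, W=9, X=7, Z=1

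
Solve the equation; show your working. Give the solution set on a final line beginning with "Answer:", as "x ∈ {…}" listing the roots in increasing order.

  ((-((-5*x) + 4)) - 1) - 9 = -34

Step 1. [((-((-5*x) + 4)) - 1) - 9 = -34] 9 comes off first (add 9) ⇒ sub: (-((-5*x) + 4)) - 1 = -25.
Step 2. [(-((-5*x) + 4)) - 1 = -25] peel the -1: add 1 from each side. So sub: -((-5*x) + 4) = -24.
Step 3. [-((-5*x) + 4) = -24] flip signs both sides, so neg: (-5*x) + 4 = 24.
Step 4. [(-5*x) + 4 = 24] +4 is outermost — subtract 4 both sides, so sub: -5*x = 20.
Step 5. [-5*x = 20] divide by the outer -5. So div: x = -4.

Answer: x ∈ {-4}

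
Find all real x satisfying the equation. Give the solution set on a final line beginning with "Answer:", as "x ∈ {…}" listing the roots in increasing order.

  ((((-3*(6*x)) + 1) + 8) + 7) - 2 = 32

Step 1. [((((-3*(6*x)) + 1) + 8) + 7) - 2 = 32] 2 comes off first (add 2). So sub: (((-3*(6*x)) + 1) + 8) + 7 = 34.
Step 2. [(((-3*(6*x)) + 1) + 8) + 7 = 34] +7 is outermost — subtract 7 both sides, so sub: ((-3*(6*x)) + 1) + 8 = 27.
Step 3. [((-3*(6*x)) + 1) + 8 = 27] +8 is outermost — subtract 8 both sides. So sub: (-3*(6*x)) + 1 = 19.
Step 4. [(-3*(6*x)) + 1 = 19] peel the +1: subtract 1 from each side, so sub: -3*(6*x) = 18.
Step 5. [-3*(6*x) = 18] -3·(inner) — divide through by -3, so div: 6*x = -6.
Step 6. [6*x = -6] 6 out front; divide by 6. So div: x = -1.

Answer: x ∈ {-1}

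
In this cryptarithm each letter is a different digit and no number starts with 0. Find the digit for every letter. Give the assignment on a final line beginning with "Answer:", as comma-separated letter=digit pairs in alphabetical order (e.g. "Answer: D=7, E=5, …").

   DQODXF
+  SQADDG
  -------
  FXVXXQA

Step 1. [col 1: F + G ≡ A (mod 10)] no forcing yet in column 1 (carry-in 0); A=0 is free and consistent — try it, so A=0.
Step 2. [col 1: F + G ≡ A (mod 10)] F=1 is one option consistent with column 1 (F + G ≡ A (mod 10), carry-in 0) — take it, so F=1.
Step 3. [col 1: F + G ≡ A (mod 10)] column 1 reads F+G+carry(0)=A with F=1, A=0; with digits 0,1 already taken and all letters distinct, the only value for G is 9, so G=9.
Step 4. [col 2: X + D ≡ Q (mod 10)] no forcing yet in column 2 (carry-in 1); X=5 is free and consistent — try it. So X=5.
Step 5. [col 2: X + D ≡ Q (mod 10)] no forcing yet in column 2 (carry-in 1); Q=3 is free and consistent — try it. So Q=3.
Step 6. [col 2: X + D ≡ Q (mod 10)] from column 2 (X=5, Q=3, carry-in 1, digits 0,1,3,5,9 already taken and all letters distinct): D must equal 7. So D=7.
Step 7. [col 4: O + A ≡ X (mod 10)] in column 4 we have O+A≡X with carry-in 1; given A=0, X=5 and digits 0,1,3,5,7,9 already taken and all letters distinct, that pins O to 4, so O=4.
Step 8. [col 5: Q + Q ≡ V (mod 10)] column 5 reads Q+Q+carry(0)=V with Q=3; with digits 0,1,3,4,5,7,9 already taken and all letters distinct, the only value for V is 6. So V=6.
Step 9. [col 6: D + S ≡ X (mod 10)] in column 6 we have D+S≡X with carry-in 0; given D=7, X=5 and digits 0,1,3,4,5,6,7,9 already taken and all letters distinct, that pins S to 8 ⇒ S=8.

Answer: A=0, D=7, F=1, G=9, O=4, Q=3, S=8, V=6, X=5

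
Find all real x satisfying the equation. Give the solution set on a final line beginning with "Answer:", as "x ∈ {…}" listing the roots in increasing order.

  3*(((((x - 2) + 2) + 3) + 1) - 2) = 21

Step 1. [3*(((((x - 2) + 2) + 3) + 1) - 2) = 21] leading coefficient 3: divide by 3, so div: ((((x - 2) + 2) + 3) + 1) - 2 = 7.
Step 2. [((((x - 2) + 2) + 3) + 1) - 2 = 7] -2 is outermost — add 2 both sides. So sub: (((x - 2) + 2) + 3) + 1 = 9.
Step 3. [(((x - 2) + 2) + 3) + 1 = 9] subtract 1: x sits inside (… + 1), so sub: ((x - 2) + 2) + 3 = 8.
Step 4. [((x - 2) + 2) + 3 = 8] the outer +3 inverts by subtracting 3, so sub: (x - 2) + 2 = 5.
Step 5. [(x - 2) + 2 = 5] +2 is outermost — subtract 2 both sides, so sub: x - 2 = 3.
Step 6. [x - 2 = 3] -2 is outermost — add 2 both sides. So sub: x = 5.

Answer: x ∈ {5}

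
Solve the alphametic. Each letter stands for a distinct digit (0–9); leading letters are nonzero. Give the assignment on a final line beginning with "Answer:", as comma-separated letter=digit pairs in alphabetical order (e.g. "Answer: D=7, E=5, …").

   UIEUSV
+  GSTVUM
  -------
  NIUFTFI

Step 1. [col 1: V + M ≡ I (mod 10)] column 1 (V + M ≡ I (mod 10), carry-in 0) doesn't pin I yet; pick I=2 and continue. So I=2.
Step 2. [col 1: V + M ≡ I (mod 10)] M=7 is one option consistent with column 1 (V + M ≡ I (mod 10), carry-in 0) — take it, so M=7.
Step 3. [N] the sum has 7 digits but both addends have 6; that extra leading digit N is the final carry, namely 1, so N=1.
Step 4. [col 1: V + M ≡ I (mod 10)] column 1 reads V+M+carry(0)=I with M=7, I=2; with digits 1,2,7 already taken and all letters distinct, the only value for V is 5. So V=5.
Step 5. [col 2: S + U ≡ F (mod 10)] column 2 (S + U ≡ F (mod 10), carry-in 1) doesn't pin U yet; pick U=3 and continue. So U=3.
Step 6. [col 2: S + U ≡ F (mod 10)] several values work for S in column 2 (S + U ≡ F (mod 10), carry-in 1); try S=0, so S=0.
Step 7. [col 2: S + U ≡ F (mod 10)] column 2: given S=0, U=3, carry-in 1, and digits 0,1,2,3,5,7 already taken and all letters distinct, S+U≡F (mod 10) forces F=4. So F=4.
Step 8. [col 3: U + V ≡ T (mod 10)] in column 3 we have U+V≡T with carry-in 0; given U=3, V=5 and digits 0,1,2,3,4,5,7 already taken and all letters distinct, that pins T to 8. So T=8.
Step 9. [col 4: E + T ≡ F (mod 10)] in column 4 we have E+T≡F with carry-in 0; given T=8, F=4 and digits 0,1,2,3,4,5,7,8 already taken and all letters distinct, that pins E to 6, so E=6.
Step 10. [col 6: U + G ≡ I (mod 10)] from column 6 (U=3, I=2, carry-in 0, digits 0,1,2,3,4,5,6,7,8 already taken and all letters distinct): G must equal 9, so G=9.

Answer: E=6, F=4, G=9, I=2, M=7, N=1, S=0, T=8, U=3, V=5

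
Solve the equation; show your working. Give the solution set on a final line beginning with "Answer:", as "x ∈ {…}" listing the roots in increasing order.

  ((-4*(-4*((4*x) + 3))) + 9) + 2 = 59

Step 1. [((-4*(-4*((4*x) + 3))) + 9) + 2 = 59] peel the +2: subtract 2 from each side, so sub: (-4*(-4*((4*x) + 3))) + 9 = 57.
Step 2. [(-4*(-4*((4*x) + 3))) + 9 = 57] the outer +9 inverts by subtracting 9. So sub: -4*(-4*((4*x) + 3)) = 48.
Step 3. [-4*(-4*((4*x) + 3)) = 48] -4·(inner) — divide through by -4 ⇒ div: -4*((4*x) + 3) = -12.
Step 4. [-4*((4*x) + 3) = -12] -4·(inner) — divide through by -4, so div: (4*x) + 3 = 3.
Step 5. [(4*x) + 3 = 3] 3 comes off first (subtract 3) ⇒ sub: 4*x = 0.
Step 6. [4*x = 0] 4 out front; divide by 4 ⇒ div: x = 0.

Answer: x ∈ {0}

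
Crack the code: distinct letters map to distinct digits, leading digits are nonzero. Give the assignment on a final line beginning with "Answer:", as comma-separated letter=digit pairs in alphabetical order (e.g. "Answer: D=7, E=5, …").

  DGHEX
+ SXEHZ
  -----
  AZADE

Step 1. [col 1: X + Z ≡ E (mod 10)] no forcing yet in column 1 (carry-in 0); Z=4 is free and consistent — try it, so Z=4.
Step 2. [col 1: X + Z ≡ E (mod 10)] no forcing yet in column 1 (carry-in 0); E=7 is free and consistent — try it ⇒ E=7.
Step 3. [col 1: X + Z ≡ E (mod 10)] in column 1 we have X+Z≡E with carry-in 0; given Z=4, E=7 and digits 4,7 already taken and all letters distinct, that pins X to 3, so X=3.
Step 4. [col 2: E + H ≡ D (mod 10)] column 2 (E + H ≡ D (mod 10), carry-in 0) doesn't pin H yet; pick H=8 and continue. So H=8.
Step 5. [col 2: E + H ≡ D (mod 10)] column 2: given E=7, H=8, carry-in 0, and digits 3,4,7,8 already taken and all letters distinct, E+H≡D (mod 10) forces D=5 ⇒ D=5.
Step 6. [col 3: H + E ≡ A (mod 10)] from column 3 (H=8, E=7, carry-in 1, digits 3,4,5,7,8 already taken and all letters distinct): A must equal 6 ⇒ A=6.
Step 7. [col 4: G + X ≡ Z (mod 10)] column 4: given X=3, Z=4, carry-in 1, and digits 3,4,5,6,7,8 already taken and all letters distinct, G+X≡Z (mod 10) forces G=0, so G=0.
Step 8. [col 5: D + S ≡ A (mod 10)] from column 5 (D=5, A=6, carry-in 0, digits 0,3,4,5,6,7,8 already taken and all letters distinct): S must equal 1, so S=1.

Answer: A=6, D=5, E=7, G=0, H=8, S=1, X=3, Z=4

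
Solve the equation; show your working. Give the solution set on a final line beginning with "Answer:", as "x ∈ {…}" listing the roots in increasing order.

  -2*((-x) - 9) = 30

Step 1. [-2*((-x) - 9) = 30] leading coefficient -2: divide by -2. So div: (-x) - 9 = -15.
Step 2. [(-x) - 9 = -15] 9 comes off first (add 9) ⇒ sub: -x = -6.
Step 3. [-x = -6] LHS negated; negate both sides, so neg: x = 6.

Answer: x ∈ {6}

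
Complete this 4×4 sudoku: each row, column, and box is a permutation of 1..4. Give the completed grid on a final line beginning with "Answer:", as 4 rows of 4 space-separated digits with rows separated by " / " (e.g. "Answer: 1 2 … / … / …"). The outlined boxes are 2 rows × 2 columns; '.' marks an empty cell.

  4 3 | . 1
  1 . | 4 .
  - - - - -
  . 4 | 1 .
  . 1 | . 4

Step 1. [r4c3∈{2,3}] across col 3, 3 lands solely at r4c3 ⇒ r4c3=3.
Step 2. [r3c4∈{2}] r3c4's peers cover all but 2 ⇒ r3c4=2.
Step 3. [r3c1∈{3}] r3c1's peers cover all but 3. So r3c1=3.
Step 4. [r1c3∈{2}] nothing but 2 survives at r1c3. So r1c3=2.
Step 5. [r2c4∈{3}] nothing but 3 survives at r2c4, so r2c4=3.
Step 6. [r4c1∈{2}] only 2 remains possible at r4c1 ⇒ r4c1=2.
Step 7. [r2c2∈{2}] nothing but 2 survives at r2c2, so r2c2=2.

Answer: 4 3 2 1 / 1 2 4 3 / 3 4 1 2 / 2 1 3 4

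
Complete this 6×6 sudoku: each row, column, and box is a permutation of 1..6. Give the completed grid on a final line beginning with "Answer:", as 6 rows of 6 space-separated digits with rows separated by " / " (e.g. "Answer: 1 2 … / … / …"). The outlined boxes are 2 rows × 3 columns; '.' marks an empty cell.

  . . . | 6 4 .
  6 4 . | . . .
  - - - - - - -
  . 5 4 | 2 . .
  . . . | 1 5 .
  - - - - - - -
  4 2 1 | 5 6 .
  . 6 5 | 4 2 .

Step 1. [r5c6∈{3}] nothing but 3 survives at r5c6, so r5c6=3.
Step 2. [r1c1∈{1,2,3,5}] in col 1, 5 fits only at r1c1 ⇒ r1c1=5.
Step 3. [r4c2∈{3}] nothing but 3 survives at r4c2. So r4c2=3.
Step 4. [r2c5∈{1,3}] across col 5, 1 lands solely at r2c5, so r2c5=1.
Step 5. [r4c3∈{2,6}] 6 has one home in col 3: r4c3 ⇒ r4c3=6.
Step 6. [r1c6∈{2}] r1c6 has the single candidate 2. So r1c6=2.
Step 7. [r2c4∈{3}] r2c4's peers cover all but 3. So r2c4=3.
Step 8. [r4c1∈{2}] r4c1 has the single candidate 2. So r4c1=2.
Step 9. [r1c3∈{3}] nothing but 3 survives at r1c3. So r1c3=3.
Step 10. [r4c6∈{4}] only 4 remains possible at r4c6 ⇒ r4c6=4.
Step 11. [r2c6∈{5}] nothing but 5 survives at r2c6 ⇒ r2c6=5.
Step 12. [r3c1∈{1}] only 1 remains possible at r3c1 ⇒ r3c1=1.
Step 13. [r6c1∈{3}] r6c1 has the single candidate 3. So r6c1=3.
Step 14. [r3c5∈{3}] r3c5 is down to just 3. So r3c5=3.
Step 15. [r6c6∈{1}] r6c6's peers cover all but 1, so r6c6=1.
Step 16. [r2c3∈{2}] nothing but 2 survives at r2c3. So r2c3=2.
Step 17. [r1c2∈{1}] r1c2 is down to just 1. So r1c2=1.
Step 18. [r3c6∈{6}] r3c6 is down to just 6. So r3c6=6.

Answer: 5 1 3 6 4 2 / 6 4 2 3 1 5 / 1 5 4 2 3 6 / 2 3 6 1 5 4 / 4 2 1 5 6 3 / 3 6 5 4 2 1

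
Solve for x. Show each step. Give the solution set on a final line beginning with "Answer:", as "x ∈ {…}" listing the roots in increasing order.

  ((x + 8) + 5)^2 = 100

Step 1. [((x + 8) + 5)^2 = 100] 100 ≥ 0, LHS is (·)² — take ±√, so sqrt: (x + 8) + 5 = 10 or -10.
Step 2. [(x + 8) + 5 = 10 or -10] +5 is outermost — subtract 5 both sides. So sub: x + 8 = 5 or -15.
Step 3. [x + 8 = 5 or -15] 8 comes off first (subtract 8) ⇒ sub: x = -3 or -23.

Answer: x ∈ {-23, -3}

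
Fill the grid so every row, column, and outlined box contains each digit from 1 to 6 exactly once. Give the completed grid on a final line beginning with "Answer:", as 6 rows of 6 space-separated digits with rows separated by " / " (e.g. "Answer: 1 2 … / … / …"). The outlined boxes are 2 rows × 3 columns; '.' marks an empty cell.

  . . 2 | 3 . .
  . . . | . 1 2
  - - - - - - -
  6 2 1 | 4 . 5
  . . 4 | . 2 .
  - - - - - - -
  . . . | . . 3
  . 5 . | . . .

Step 1. [r2c3∈{3,5,6}] 5 has one home in col 3: r2c3, so r2c3=5.
Step 2. [r2c4∈{6}] nothing but 6 survives at r2c4, so r2c4=6.
Step 3. [r1c6∈{4}] r1c6's peers cover all but 4, so r1c6=4.
Step 4. [r4c4∈{1}] r4c4 has the single candidate 1, so r4c4=1.
Step 5. [r1c1∈{1}] r1c1's peers cover all but 1, so r1c1=1.
Step 6. [r5c3∈{6}] r5c3's peers cover all but 6 ⇒ r5c3=6.
Step 7. [r5c4∈{2,5}] col 4 places 5 nowhere but r5c4 ⇒ r5c4=5.
Step 8. [r5c5∈{4}] r5c5 has the single candidate 4, so r5c5=4.
Step 9. [r6c1∈{2,3,4}] row 6 places 4 nowhere but r6c1, so r6c1=4.
Step 10. [r4c2∈{3}] nothing but 3 survives at r4c2. So r4c2=3.
Step 11. [r6c5∈{6}] r6c5 is down to just 6. So r6c5=6.
Step 12. [r6c3∈{3}] r6c3's peers cover all but 3. So r6c3=3.
Step 13. [r1c2∈{6}] r1c2's peers cover all but 6, so r1c2=6.
Step 14. [r2c2∈{4}] nothing but 4 survives at r2c2, so r2c2=4.
Step 15. [r4c6∈{6}] only 6 remains possible at r4c6 ⇒ r4c6=6.
Step 16. [r5c1∈{2}] r5c1 has the single candidate 2, so r5c1=2.
Step 17. [r1c5∈{5}] nothing but 5 survives at r1c5. So r1c5=5.
Step 18. [r3c5∈{3}] only 3 remains possible at r3c5, so r3c5=3.
Step 19. [r5c2∈{1}] r5c2 is down to just 1, so r5c2=1.
Step 20. [r2c1∈{3}] r2c1's peers cover all but 3, so r2c1=3.
Step 21. [r6c4∈{2}] r6c4 is down to just 2 ⇒ r6c4=2.
Step 22. [r4c1∈{5}] r4c1 has the single candidate 5 ⇒ r4c1=5.
Step 23. [r6c6∈{1}] r6c6 has the single candidate 1. So r6c6=1.

Answer: 1 6 2 3 5 4 / 3 4 5 6 1 2 / 6 2 1 4 3 5 / 5 3 4 1 2 6 / 2 1 6 5 4 3 / 4 5 3 2 6 1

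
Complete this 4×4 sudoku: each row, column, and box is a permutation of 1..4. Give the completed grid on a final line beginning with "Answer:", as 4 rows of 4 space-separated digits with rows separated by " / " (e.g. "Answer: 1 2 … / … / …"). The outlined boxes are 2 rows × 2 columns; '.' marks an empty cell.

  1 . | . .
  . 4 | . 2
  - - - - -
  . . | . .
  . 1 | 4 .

Step 1. [r3c3∈{1,2,3}] col 3 places 2 nowhere but r3c3 ⇒ r3c3=2.
Step 2. [r2c1∈{3}] only 3 remains possible at r2c1, so r2c1=3.
Step 3. [r4c4∈{3}] r4c4 has the single candidate 3, so r4c4=3.
Step 4. [r1c2∈{2}] r1c2 has the single candidate 2 ⇒ r1c2=2.
Step 5. [r2c3∈{1}] nothing but 1 survives at r2c3 ⇒ r2c3=1.
Step 6. [r3c1∈{4}] r3c1 has the single candidate 4, so r3c1=4.
Step 7. [r3c2∈{3}] r3c2's peers cover all but 3, so r3c2=3.
Step 8. [r1c3∈{3}] only 3 remains possible at r1c3, so r1c3=3.
Step 9. [r3c4∈{1}] r3c4's peers cover all but 1 ⇒ r3c4=1.
Step 10. [r1c4∈{4}] r1c4's peers cover all but 4, so r1c4=4.
Step 11. [r4c1∈{2}] r4c1 has the single candidate 2 ⇒ r4c1=2.

Answer: 1 2 3 4 / 3 4 1 2 / 4 3 2 1 / 2 1 4 3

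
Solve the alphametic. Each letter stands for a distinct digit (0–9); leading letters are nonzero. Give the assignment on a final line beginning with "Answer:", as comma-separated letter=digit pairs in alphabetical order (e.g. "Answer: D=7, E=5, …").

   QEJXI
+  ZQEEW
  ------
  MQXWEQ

Step 1. [M] M is the leading digit of a 6-digit sum of two 5-digit numbers; the final carry is exactly 1. So M=1.
Step 2. [col 1: I + W ≡ Q (mod 10)] I=3 is one option consistent with column 1 (I + W ≡ Q (mod 10), carry-in 0) — take it ⇒ I=3.
Step 3. [col 1: I + W ≡ Q (mod 10)] W=2 is one option consistent with column 1 (I + W ≡ Q (mod 10), carry-in 0) — take it, so W=2.
Step 4. [col 1: I + W ≡ Q (mod 10)] column 1: given I=3, W=2, carry-in 0, and digits 1,2,3 already taken and all letters distinct, I+W≡Q (mod 10) forces Q=5. So Q=5.
Step 5. [col 2: X + E ≡ E (mod 10)] column 2 reads X+E+carry(0)=E with nothing yet; with digits 1,2,3,5 already taken and all letters distinct, the only value for X is 0 ⇒ X=0.
Step 6. [col 2: X + E ≡ E (mod 10)] several values work for E in column 2 (X + E ≡ E (mod 10), carry-in 0); try E=4, so E=4.
Step 7. [col 3: J + E ≡ W (mod 10)] column 3: given E=4, W=2, carry-in 0, and digits 0,1,2,3,4,5 already taken and all letters distinct, J+E≡W (mod 10) forces J=8. So J=8.
Step 8. [col 5: Q + Z ≡ Q (mod 10)] column 5 reads Q+Z+carry(1)=Q with Q=5; with digits 0,1,2,3,4,5,8 already taken and all letters distinct, the only value for Z is 9 ⇒ Z=9.

Answer: E=4, I=3, J=8, M=1, Q=5, W=2, X=0, Z=9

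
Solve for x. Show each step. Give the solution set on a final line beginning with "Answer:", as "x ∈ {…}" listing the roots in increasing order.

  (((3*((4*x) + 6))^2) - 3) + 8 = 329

Step 1. [(((3*((4*x) + 6))^2) - 3) + 8 = 329] 8 comes off first (subtract 8), so sub: ((3*((4*x) + 6))^2) - 3 = 321.
Step 2. [((3*((4*x) + 6))^2) - 3 = 321] -3 is outermost — add 3 both sides ⇒ sub: (3*((4*x) + 6))^2 = 324.
Step 3. [(3*((4*x) + 6))^2 = 324] LHS squared, RHS 324 ≥ 0: apply √ (±), so sqrt: 3*((4*x) + 6) = 18 or -18.
Step 4. [3*((4*x) + 6) = 18 or -18] 3 out front; divide by 3, so div: (4*x) + 6 = 6 or -6.
Step 5. [(4*x) + 6 = 6 or -6] subtract 6: x sits inside (… + 6), so sub: 4*x = 0 or -12.
Step 6. [4*x = 0 or -12] leading coefficient 4: divide by 4 ⇒ div: x = 0 or -3.

Answer: x ∈ {-3, 0}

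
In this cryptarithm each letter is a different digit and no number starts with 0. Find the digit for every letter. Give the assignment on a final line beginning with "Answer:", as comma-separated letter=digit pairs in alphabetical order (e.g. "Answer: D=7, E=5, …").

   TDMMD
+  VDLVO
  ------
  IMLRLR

Step 1. [col 1: D + O ≡ R (mod 10)] R=3 is one option consistent with column 1 (D + O ≡ R (mod 10), carry-in 0) — take it ⇒ R=3.
Step 2. [col 1: D + O ≡ R (mod 10)] column 1 (D + O ≡ R (mod 10), carry-in 0) doesn't pin D yet; pick D=5 and continue, so D=5.
Step 3. [col 1: D + O ≡ R (mod 10)] column 1: given D=5, R=3, carry-in 0, and digits 3,5 already taken and all letters distinct, D+O≡R (mod 10) forces O=8, so O=8.
Step 4. [col 2: M + V ≡ L (mod 10)] no forcing yet in column 2 (carry-in 1); V=7 is free and consistent — try it. So V=7.
Step 5. [col 2: M + V ≡ L (mod 10)] L=0 is one option consistent with column 2 (M + V ≡ L (mod 10), carry-in 1) — take it ⇒ L=0.
Step 6. [I] the sum has 6 digits but both addends have 5; that extra leading digit I is the final carry, namely 1. So I=1.
Step 7. [col 2: M + V ≡ L (mod 10)] column 2: given V=7, L=0, carry-in 1, and digits 0,1,3,5,7,8 already taken and all letters distinct, M+V≡L (mod 10) forces M=2. So M=2.
Step 8. [col 5: T + V ≡ M (mod 10)] from column 5 (V=7, M=2, carry-in 1, digits 0,1,2,3,5,7,8 already taken and all letters distinct): T must equal 4. So T=4.

Answer: D=5, I=1, L=0, M=2, O=8, R=3, T=4, V=7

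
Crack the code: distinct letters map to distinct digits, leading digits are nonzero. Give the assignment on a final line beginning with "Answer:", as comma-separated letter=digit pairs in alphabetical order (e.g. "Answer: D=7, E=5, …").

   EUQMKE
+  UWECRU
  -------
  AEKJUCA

Step 1. [col 1: E + U ≡ A (mod 10)] U=9 is one option consistent with column 1 (E + U ≡ A (mod 10), carry-in 0) — take it. So U=9.
Step 2. [col 1: E + U ≡ A (mod 10)] column 1 (E + U ≡ A (mod 10), carry-in 0) doesn't pin E yet; pick E=2 and continue. So E=2.
Step 3. [col 1: E + U ≡ A (mod 10)] in column 1 we have E+U≡A with carry-in 0; given E=2, U=9 and digits 2,9 already taken and all letters distinct, that pins A to 1. So A=1.
Step 4. [col 2: K + R ≡ C (mod 10)] several values work for K in column 2 (K + R ≡ C (mod 10), carry-in 1); try K=3 ⇒ K=3.
Step 5. [col 2: K + R ≡ C (mod 10)] C=0 is one option consistent with column 2 (K + R ≡ C (mod 10), carry-in 1) — take it, so C=0.
Step 6. [col 2: K + R ≡ C (mod 10)] column 2: given K=3, C=0, carry-in 1, and digits 0,1,2,3,9 already taken and all letters distinct, K+R≡C (mod 10) forces R=6. So R=6.
Step 7. [col 3: M + C ≡ U (mod 10)] column 3 reads M+C+carry(1)=U with C=0, U=9; with digits 0,1,2,3,6,9 already taken and all letters distinct, the only value for M is 8. So M=8.
Step 8. [col 4: Q + E ≡ J (mod 10)] column 4: given E=2, carry-in 0, and digits 0,1,2,3,6,8,9 already taken and all letters distinct, Q+E≡J (mod 10) forces J=7. So J=7.
Step 9. [col 4: Q + E ≡ J (mod 10)] column 4 reads Q+E+carry(0)=J with E=2, J=7; with digits 0,1,2,3,6,7,8,9 already taken and all letters distinct, the only value for Q is 5 ⇒ Q=5.
Step 10. [col 5: U + W ≡ K (mod 10)] column 5: given U=9, K=3, carry-in 0, and digits 0,1,2,3,5,6,7,8,9 already taken and all letters distinct, U+W≡K (mod 10) forces W=4 ⇒ W=4.

Answer: A=1, C=0, E=2, J=7, K=3, M=8, Q=5, R=6, U=9, W=4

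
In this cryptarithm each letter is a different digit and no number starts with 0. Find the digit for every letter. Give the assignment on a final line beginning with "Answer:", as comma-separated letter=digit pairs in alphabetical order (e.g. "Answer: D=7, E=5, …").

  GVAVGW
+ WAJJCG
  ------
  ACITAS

Step 1. [col 1: W + G ≡ S (mod 10)] no forcing yet in column 1 (carry-in 0); S=5 is free and consistent — try it ⇒ S=5.
Step 2. [col 1: W + G ≡ S (mod 10)] several values work for G in column 1 (W + G ≡ S (mod 10), carry-in 0); try G=2. So G=2.
Step 3. [col 1: W + G ≡ S (mod 10)] in column 1 we have W+G≡S with carry-in 0; given G=2, S=5 and digits 2,5 already taken and all letters distinct, that pins W to 3 ⇒ W=3.
Step 4. [col 2: G + C ≡ A (mod 10)] no forcing yet in column 2 (carry-in 0); C=4 is free and consistent — try it ⇒ C=4.
Step 5. [col 2: G + C ≡ A (mod 10)] in column 2 we have G+C≡A with carry-in 0; given G=2, C=4 and digits 2,3,4,5 already taken and all letters distinct, that pins A to 6. So A=6.
Step 6. [col 3: V + J ≡ T (mod 10)] several values work for V in column 3 (V + J ≡ T (mod 10), carry-in 0); try V=8, so V=8.
Step 7. [col 3: V + J ≡ T (mod 10)] J=1 is one option consistent with column 3 (V + J ≡ T (mod 10), carry-in 0) — take it. So J=1.
Step 8. [col 3: V + J ≡ T (mod 10)] column 3 reads V+J+carry(0)=T with V=8, J=1; with digits 1,2,3,4,5,6,8 already taken and all letters distinct, the only value for T is 9, so T=9.
Step 9. [col 4: A + J ≡ I (mod 10)] from column 4 (A=6, J=1, carry-in 0, digits 1,2,3,4,5,6,8,9 already taken and all letters distinct): I must equal 7 ⇒ I=7.

Answer: A=6, C=4, G=2, I=7, J=1, S=5, T=9, V=8, W=3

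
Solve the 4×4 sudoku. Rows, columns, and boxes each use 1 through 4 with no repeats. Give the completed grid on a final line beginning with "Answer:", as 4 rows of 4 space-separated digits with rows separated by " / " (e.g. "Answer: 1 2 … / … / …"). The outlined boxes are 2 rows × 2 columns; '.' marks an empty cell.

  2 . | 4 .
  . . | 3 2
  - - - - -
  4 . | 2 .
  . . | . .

Step 1. [r4c1∈{1,3}] across col 1, 3 lands solely at r4c1, so r4c1=3.
Step 2. [r3c2∈{1}] r3c2's peers cover all but 1. So r3c2=1.
Step 3. [r1c4∈{1}] r1c4's peers cover all but 1, so r1c4=1.
Step 4. [r4c2∈{2}] r4c2 is down to just 2 ⇒ r4c2=2.
Step 5. [r2c2∈{4}] nothing but 4 survives at r2c2, so r2c2=4.
Step 6. [r2c1∈{1}] only 1 remains possible at r2c1 ⇒ r2c1=1.
Step 7. [r4c4∈{4}] nothing but 4 survives at r4c4, so r4c4=4.
Step 8. [r3c4∈{3}] nothing but 3 survives at r3c4, so r3c4=3.
Step 9. [r4c3∈{1}] only 1 remains possible at r4c3, so r4c3=1.
Step 10. [r1c2∈{3}] r1c2 has the single candidate 3. So r1c2=3.

Answer: 2 3 4 1 / 1 4 3 2 / 4 1 2 3 / 3 2 1 4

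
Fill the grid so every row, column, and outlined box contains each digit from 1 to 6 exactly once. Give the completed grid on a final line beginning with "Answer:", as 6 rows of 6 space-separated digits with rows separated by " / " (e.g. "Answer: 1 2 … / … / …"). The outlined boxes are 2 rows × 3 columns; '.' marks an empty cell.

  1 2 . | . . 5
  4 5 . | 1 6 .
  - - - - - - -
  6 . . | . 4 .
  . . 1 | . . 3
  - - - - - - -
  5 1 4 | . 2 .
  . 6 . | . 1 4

Step 1. [r3c3∈{2,3,5}] r3c3 is the only open cell in col 3 admitting 5. So r3c3=5.
Step 2. [r4c4∈{2,5,6}] r4c4 is the only open cell in row 4 admitting 6, so r4c4=6.
Step 3. [r6c1∈{2,3}] in col 1, 3 fits only at r6c1. So r6c1=3.
Step 4. [r1c5∈{3}] only 3 remains possible at r1c5. So r1c5=3.
Step 5. [r3c6∈{1,2}] 1 has one home in row 3: r3c6. So r3c6=1.
Step 6. [r5c4∈{3}] r5c4 is down to just 3, so r5c4=3.
Step 7. [r3c4∈{2}] r3c4 has the single candidate 2, so r3c4=2.
Step 8. [r3c2∈{3}] only 3 remains possible at r3c2 ⇒ r3c2=3.
Step 9. [r4c2∈{4}] nothing but 4 survives at r4c2 ⇒ r4c2=4.
Step 10. [r4c1∈{2}] r4c1's peers cover all but 2. So r4c1=2.
Step 11. [r2c6∈{2}] r2c6 is down to just 2. So r2c6=2.
Step 12. [r2c3∈{3}] r2c3 is down to just 3 ⇒ r2c3=3.
Step 13. [r1c3∈{6}] nothing but 6 survives at r1c3. So r1c3=6.
Step 14. [r6c3∈{2}] only 2 remains possible at r6c3 ⇒ r6c3=2.
Step 15. [r4c5∈{5}] r4c5's peers cover all but 5. So r4c5=5.
Step 16. [r6c4∈{5}] r6c4's peers cover all but 5, so r6c4=5.
Step 17. [r5c6∈{6}] nothing but 6 survives at r5c6, so r5c6=6.
Step 18. [r1c4∈{4}] r1c4 is down to just 4, so r1c4=4.

Answer: 1 2 6 4 3 5 / 4 5 3 1 6 2 / 6 3 5 2 4 1 / 2 4 1 6 5 3 / 5 1 4 3 2 6 / 3 6 2 5 1 4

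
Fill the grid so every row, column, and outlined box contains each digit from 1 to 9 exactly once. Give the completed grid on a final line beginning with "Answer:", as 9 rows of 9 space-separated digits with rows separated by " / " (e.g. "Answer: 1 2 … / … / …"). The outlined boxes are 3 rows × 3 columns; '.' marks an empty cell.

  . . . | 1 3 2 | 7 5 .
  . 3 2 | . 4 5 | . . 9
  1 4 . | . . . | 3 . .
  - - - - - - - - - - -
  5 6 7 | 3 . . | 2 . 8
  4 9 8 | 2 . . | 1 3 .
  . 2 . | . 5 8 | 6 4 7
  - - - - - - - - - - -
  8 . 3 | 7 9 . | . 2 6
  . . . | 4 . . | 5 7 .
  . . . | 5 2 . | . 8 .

Step 1. [r8c2∈{1}] r8c2's peers cover all but 1, so r8c2=1.
Step 2. [r3c8∈{6}] r3c8 has the single candidate 6, so r3c8=6.
Step 3. [r9c3∈{4,6,9}] r9c3 is the only open cell in col 3 admitting 4, so r9c3=4.
Step 4. [r6c4∈{9}] r6c4 has the single candidate 9, so r6c4=9.
Step 5. [r8c9∈{3}] only 3 remains possible at r8c9, so r8c9=3.
Step 6. [r8c6∈{6}] nothing but 6 survives at r8c6 ⇒ r8c6=6.
Step 7. [r8c3∈{9}] r8c3's peers cover all but 9. So r8c3=9.
Step 8. [r9c1∈{6,7}] in row 9, 6 fits only at r9c1 ⇒ r9c1=6.
Step 9. [r3c4∈{8}] r3c4 has the single candidate 8 ⇒ r3c4=8.
Step 10. [r3c5∈{7}] r3c5 is down to just 7. So r3c5=7.
Step 11. [r7c6∈{1}] r7c6 is down to just 1, so r7c6=1.
Step 12. [r5c9∈{5}] r5c9 is down to just 5, so r5c9=5.
Step 13. [r7c2∈{5}] r7c2 has the single candidate 5 ⇒ r7c2=5.
Step 14. [r2c4∈{6}] r2c4 has the single candidate 6, so r2c4=6.
Step 15. [r1c1∈{9}] r1c1 is down to just 9. So r1c1=9.
Step 16. [r5c6∈{7}] nothing but 7 survives at r5c6 ⇒ r5c6=7.
Step 17. [r2c8∈{1}] only 1 remains possible at r2c8. So r2c8=1.
Step 18. [r9c9∈{1}] r9c9's peers cover all but 1 ⇒ r9c9=1.
Step 19. [r4c5∈{1}] only 1 remains possible at r4c5. So r4c5=1.
Step 20. [r1c9∈{4}] r1c9 has the single candidate 4, so r1c9=4.
Step 21. [r1c2∈{8}] r1c2's peers cover all but 8 ⇒ r1c2=8.
Step 22. [r9c7∈{9}] nothing but 9 survives at r9c7, so r9c7=9.
Step 23. [r4c6∈{4}] r4c6 has the single candidate 4. So r4c6=4.
Step 24. [r9c2∈{7}] nothing but 7 survives at r9c2. So r9c2=7.
Step 25. [r8c1∈{2}] r8c1's peers cover all but 2, so r8c1=2.
Step 26. [r8c5∈{8}] nothing but 8 survives at r8c5, so r8c5=8.
Step 27. [r3c3∈{5}] r3c3 has the single candidate 5 ⇒ r3c3=5.
Step 28. [r3c6∈{9}] nothing but 9 survives at r3c6. So r3c6=9.
Step 29. [r6c3∈{1}] nothing but 1 survives at r6c3 ⇒ r6c3=1.
Step 30. [r1c3∈{6}] r1c3 is down to just 6, so r1c3=6.
Step 31. [r2c1∈{7}] only 7 remains possible at r2c1, so r2c1=7.
Step 32. [r3c9∈{2}] r3c9's peers cover all but 2. So r3c9=2.
Step 33. [r2c7∈{8}] nothing but 8 survives at r2c7 ⇒ r2c7=8.
Step 34. [r6c1∈{3}] nothing but 3 survives at r6c1. So r6c1=3.
Step 35. [r9c6∈{3}] r9c6 is down to just 3 ⇒ r9c6=3.
Step 36. [r4c8∈{9}] r4c8 has the single candidate 9 ⇒ r4c8=9.
Step 37. [r7c7∈{4}] nothing but 4 survives at r7c7 ⇒ r7c7=4.
Step 38. [r5c5∈{6}] r5c5 has the single candidate 6, so r5c5=6.

Answer: 9 8 6 1 3 2 7 5 4 / 7 3 2 6 4 5 8 1 9 / 1 4 5 8 7 9 3 6 2 / 5 6 7 3 1 4 2 9 8 / 4 9 8 2 6 7 1 3 5 / 3 2 1 9 5 8 6 4 7 / 8 5 3 7 9 1 4 2 6 / 2 1 9 4 8 6 5 7 3 / 6 7 4 5 2 3 9 8 1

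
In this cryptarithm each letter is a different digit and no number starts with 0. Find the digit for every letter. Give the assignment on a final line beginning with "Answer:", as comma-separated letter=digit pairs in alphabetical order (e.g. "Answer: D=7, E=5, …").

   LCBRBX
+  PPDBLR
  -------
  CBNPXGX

Step 1. [C] C is the leading digit of a 7-digit sum of two 6-digit numbers; the final carry is exactly 1, so C=1.
Step 2. [col 1: X + R ≡ X (mod 10)] column 1: given nothing yet, carry-in 0, and digits 1 already taken and all letters distinct, X+R≡X (mod 10) forces R=0 ⇒ R=0.
Step 3. [col 1: X + R ≡ X (mod 10)] no forcing yet in column 1 (carry-in 0); X=6 is free and consistent — try it. So X=6.
Step 4. [col 2: B + L ≡ G (mod 10)] no forcing yet in column 2 (carry-in 0); G=2 is free and consistent — try it ⇒ G=2.
Step 5. [col 2: B + L ≡ G (mod 10)] no forcing yet in column 2 (carry-in 0); B=5 is free and consistent — try it ⇒ B=5.
Step 6. [col 2: B + L ≡ G (mod 10)] column 2 reads B+L+carry(0)=G with B=5, G=2; with digits 0,1,2,5,6 already taken and all letters distinct, the only value for L is 7. So L=7.
Step 7. [col 4: B + D ≡ P (mod 10)] several values work for D in column 4 (B + D ≡ P (mod 10), carry-in 0); try D=3, so D=3.
Step 8. [col 4: B + D ≡ P (mod 10)] column 4 reads B+D+carry(0)=P with B=5, D=3; with digits 0,1,2,3,5,6,7 already taken and all letters distinct, the only value for P is 8 ⇒ P=8.
Step 9. [col 5: C + P ≡ N (mod 10)] in column 5 we have C+P≡N with carry-in 0; given C=1, P=8 and digits 0,1,2,3,5,6,7,8 already taken and all letters distinct, that pins N to 9, so N=9.

Answer: B=5, C=1, D=3, G=2, L=7, N=9, P=8, R=0, X=6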